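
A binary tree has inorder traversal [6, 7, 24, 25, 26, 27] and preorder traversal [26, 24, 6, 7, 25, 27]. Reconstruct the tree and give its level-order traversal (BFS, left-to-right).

Inorder:  [6, 7, 24, 25, 26, 27]
Preorder: [26, 24, 6, 7, 25, 27]
Algorithm: preorder visits root first, so consume preorder in order;
for each root, split the current inorder slice at that value into
left-subtree inorder and right-subtree inorder, then recurse.
Recursive splits:
  root=26; inorder splits into left=[6, 7, 24, 25], right=[27]
  root=24; inorder splits into left=[6, 7], right=[25]
  root=6; inorder splits into left=[], right=[7]
  root=7; inorder splits into left=[], right=[]
  root=25; inorder splits into left=[], right=[]
  root=27; inorder splits into left=[], right=[]
Reconstructed level-order: [26, 24, 27, 6, 25, 7]


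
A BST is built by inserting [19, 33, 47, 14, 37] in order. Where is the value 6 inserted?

Starting tree (level order): [19, 14, 33, None, None, None, 47, 37]
Insertion path: 19 -> 14
Result: insert 6 as left child of 14
Final tree (level order): [19, 14, 33, 6, None, None, 47, None, None, 37]


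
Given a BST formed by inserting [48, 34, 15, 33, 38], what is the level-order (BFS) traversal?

Tree insertion order: [48, 34, 15, 33, 38]
Tree (level-order array): [48, 34, None, 15, 38, None, 33]
BFS from the root, enqueuing left then right child of each popped node:
  queue [48] -> pop 48, enqueue [34], visited so far: [48]
  queue [34] -> pop 34, enqueue [15, 38], visited so far: [48, 34]
  queue [15, 38] -> pop 15, enqueue [33], visited so far: [48, 34, 15]
  queue [38, 33] -> pop 38, enqueue [none], visited so far: [48, 34, 15, 38]
  queue [33] -> pop 33, enqueue [none], visited so far: [48, 34, 15, 38, 33]
Result: [48, 34, 15, 38, 33]


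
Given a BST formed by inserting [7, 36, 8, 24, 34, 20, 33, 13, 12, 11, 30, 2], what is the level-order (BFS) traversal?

Tree insertion order: [7, 36, 8, 24, 34, 20, 33, 13, 12, 11, 30, 2]
Tree (level-order array): [7, 2, 36, None, None, 8, None, None, 24, 20, 34, 13, None, 33, None, 12, None, 30, None, 11]
BFS from the root, enqueuing left then right child of each popped node:
  queue [7] -> pop 7, enqueue [2, 36], visited so far: [7]
  queue [2, 36] -> pop 2, enqueue [none], visited so far: [7, 2]
  queue [36] -> pop 36, enqueue [8], visited so far: [7, 2, 36]
  queue [8] -> pop 8, enqueue [24], visited so far: [7, 2, 36, 8]
  queue [24] -> pop 24, enqueue [20, 34], visited so far: [7, 2, 36, 8, 24]
  queue [20, 34] -> pop 20, enqueue [13], visited so far: [7, 2, 36, 8, 24, 20]
  queue [34, 13] -> pop 34, enqueue [33], visited so far: [7, 2, 36, 8, 24, 20, 34]
  queue [13, 33] -> pop 13, enqueue [12], visited so far: [7, 2, 36, 8, 24, 20, 34, 13]
  queue [33, 12] -> pop 33, enqueue [30], visited so far: [7, 2, 36, 8, 24, 20, 34, 13, 33]
  queue [12, 30] -> pop 12, enqueue [11], visited so far: [7, 2, 36, 8, 24, 20, 34, 13, 33, 12]
  queue [30, 11] -> pop 30, enqueue [none], visited so far: [7, 2, 36, 8, 24, 20, 34, 13, 33, 12, 30]
  queue [11] -> pop 11, enqueue [none], visited so far: [7, 2, 36, 8, 24, 20, 34, 13, 33, 12, 30, 11]
Result: [7, 2, 36, 8, 24, 20, 34, 13, 33, 12, 30, 11]


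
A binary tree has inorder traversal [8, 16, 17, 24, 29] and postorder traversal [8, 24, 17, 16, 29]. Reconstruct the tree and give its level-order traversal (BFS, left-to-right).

Inorder:   [8, 16, 17, 24, 29]
Postorder: [8, 24, 17, 16, 29]
Algorithm: postorder visits root last, so walk postorder right-to-left;
each value is the root of the current inorder slice — split it at that
value, recurse on the right subtree first, then the left.
Recursive splits:
  root=29; inorder splits into left=[8, 16, 17, 24], right=[]
  root=16; inorder splits into left=[8], right=[17, 24]
  root=17; inorder splits into left=[], right=[24]
  root=24; inorder splits into left=[], right=[]
  root=8; inorder splits into left=[], right=[]
Reconstructed level-order: [29, 16, 8, 17, 24]


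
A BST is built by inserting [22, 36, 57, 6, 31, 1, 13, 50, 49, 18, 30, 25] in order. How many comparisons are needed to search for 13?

Search path for 13: 22 -> 6 -> 13
Found: True
Comparisons: 3


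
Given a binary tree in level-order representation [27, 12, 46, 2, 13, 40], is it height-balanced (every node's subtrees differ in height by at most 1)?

Tree (level-order array): [27, 12, 46, 2, 13, 40]
Definition: a tree is height-balanced if, at every node, |h(left) - h(right)| <= 1 (empty subtree has height -1).
Bottom-up per-node check:
  node 2: h_left=-1, h_right=-1, diff=0 [OK], height=0
  node 13: h_left=-1, h_right=-1, diff=0 [OK], height=0
  node 12: h_left=0, h_right=0, diff=0 [OK], height=1
  node 40: h_left=-1, h_right=-1, diff=0 [OK], height=0
  node 46: h_left=0, h_right=-1, diff=1 [OK], height=1
  node 27: h_left=1, h_right=1, diff=0 [OK], height=2
All nodes satisfy the balance condition.
Result: Balanced


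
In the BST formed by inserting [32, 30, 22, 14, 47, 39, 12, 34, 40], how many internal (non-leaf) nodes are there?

Tree built from: [32, 30, 22, 14, 47, 39, 12, 34, 40]
Tree (level-order array): [32, 30, 47, 22, None, 39, None, 14, None, 34, 40, 12]
Rule: An internal node has at least one child.
Per-node child counts:
  node 32: 2 child(ren)
  node 30: 1 child(ren)
  node 22: 1 child(ren)
  node 14: 1 child(ren)
  node 12: 0 child(ren)
  node 47: 1 child(ren)
  node 39: 2 child(ren)
  node 34: 0 child(ren)
  node 40: 0 child(ren)
Matching nodes: [32, 30, 22, 14, 47, 39]
Count of internal (non-leaf) nodes: 6


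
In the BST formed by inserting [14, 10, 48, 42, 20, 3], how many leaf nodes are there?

Tree built from: [14, 10, 48, 42, 20, 3]
Tree (level-order array): [14, 10, 48, 3, None, 42, None, None, None, 20]
Rule: A leaf has 0 children.
Per-node child counts:
  node 14: 2 child(ren)
  node 10: 1 child(ren)
  node 3: 0 child(ren)
  node 48: 1 child(ren)
  node 42: 1 child(ren)
  node 20: 0 child(ren)
Matching nodes: [3, 20]
Count of leaf nodes: 2


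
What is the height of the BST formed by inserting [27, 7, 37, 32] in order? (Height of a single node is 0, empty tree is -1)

Insertion order: [27, 7, 37, 32]
Tree (level-order array): [27, 7, 37, None, None, 32]
Compute height bottom-up (empty subtree = -1):
  height(7) = 1 + max(-1, -1) = 0
  height(32) = 1 + max(-1, -1) = 0
  height(37) = 1 + max(0, -1) = 1
  height(27) = 1 + max(0, 1) = 2
Height = 2


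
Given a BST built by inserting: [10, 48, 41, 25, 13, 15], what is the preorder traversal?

Tree insertion order: [10, 48, 41, 25, 13, 15]
Tree (level-order array): [10, None, 48, 41, None, 25, None, 13, None, None, 15]
Preorder traversal: [10, 48, 41, 25, 13, 15]


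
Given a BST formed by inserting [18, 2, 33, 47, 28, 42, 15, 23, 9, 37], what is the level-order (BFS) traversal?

Tree insertion order: [18, 2, 33, 47, 28, 42, 15, 23, 9, 37]
Tree (level-order array): [18, 2, 33, None, 15, 28, 47, 9, None, 23, None, 42, None, None, None, None, None, 37]
BFS from the root, enqueuing left then right child of each popped node:
  queue [18] -> pop 18, enqueue [2, 33], visited so far: [18]
  queue [2, 33] -> pop 2, enqueue [15], visited so far: [18, 2]
  queue [33, 15] -> pop 33, enqueue [28, 47], visited so far: [18, 2, 33]
  queue [15, 28, 47] -> pop 15, enqueue [9], visited so far: [18, 2, 33, 15]
  queue [28, 47, 9] -> pop 28, enqueue [23], visited so far: [18, 2, 33, 15, 28]
  queue [47, 9, 23] -> pop 47, enqueue [42], visited so far: [18, 2, 33, 15, 28, 47]
  queue [9, 23, 42] -> pop 9, enqueue [none], visited so far: [18, 2, 33, 15, 28, 47, 9]
  queue [23, 42] -> pop 23, enqueue [none], visited so far: [18, 2, 33, 15, 28, 47, 9, 23]
  queue [42] -> pop 42, enqueue [37], visited so far: [18, 2, 33, 15, 28, 47, 9, 23, 42]
  queue [37] -> pop 37, enqueue [none], visited so far: [18, 2, 33, 15, 28, 47, 9, 23, 42, 37]
Result: [18, 2, 33, 15, 28, 47, 9, 23, 42, 37]


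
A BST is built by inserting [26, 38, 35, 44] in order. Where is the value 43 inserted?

Starting tree (level order): [26, None, 38, 35, 44]
Insertion path: 26 -> 38 -> 44
Result: insert 43 as left child of 44
Final tree (level order): [26, None, 38, 35, 44, None, None, 43]


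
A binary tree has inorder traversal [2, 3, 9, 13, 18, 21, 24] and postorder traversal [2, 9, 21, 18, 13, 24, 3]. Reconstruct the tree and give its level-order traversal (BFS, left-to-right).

Inorder:   [2, 3, 9, 13, 18, 21, 24]
Postorder: [2, 9, 21, 18, 13, 24, 3]
Algorithm: postorder visits root last, so walk postorder right-to-left;
each value is the root of the current inorder slice — split it at that
value, recurse on the right subtree first, then the left.
Recursive splits:
  root=3; inorder splits into left=[2], right=[9, 13, 18, 21, 24]
  root=24; inorder splits into left=[9, 13, 18, 21], right=[]
  root=13; inorder splits into left=[9], right=[18, 21]
  root=18; inorder splits into left=[], right=[21]
  root=21; inorder splits into left=[], right=[]
  root=9; inorder splits into left=[], right=[]
  root=2; inorder splits into left=[], right=[]
Reconstructed level-order: [3, 2, 24, 13, 9, 18, 21]


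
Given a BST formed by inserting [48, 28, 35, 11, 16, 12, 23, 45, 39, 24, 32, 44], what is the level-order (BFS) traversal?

Tree insertion order: [48, 28, 35, 11, 16, 12, 23, 45, 39, 24, 32, 44]
Tree (level-order array): [48, 28, None, 11, 35, None, 16, 32, 45, 12, 23, None, None, 39, None, None, None, None, 24, None, 44]
BFS from the root, enqueuing left then right child of each popped node:
  queue [48] -> pop 48, enqueue [28], visited so far: [48]
  queue [28] -> pop 28, enqueue [11, 35], visited so far: [48, 28]
  queue [11, 35] -> pop 11, enqueue [16], visited so far: [48, 28, 11]
  queue [35, 16] -> pop 35, enqueue [32, 45], visited so far: [48, 28, 11, 35]
  queue [16, 32, 45] -> pop 16, enqueue [12, 23], visited so far: [48, 28, 11, 35, 16]
  queue [32, 45, 12, 23] -> pop 32, enqueue [none], visited so far: [48, 28, 11, 35, 16, 32]
  queue [45, 12, 23] -> pop 45, enqueue [39], visited so far: [48, 28, 11, 35, 16, 32, 45]
  queue [12, 23, 39] -> pop 12, enqueue [none], visited so far: [48, 28, 11, 35, 16, 32, 45, 12]
  queue [23, 39] -> pop 23, enqueue [24], visited so far: [48, 28, 11, 35, 16, 32, 45, 12, 23]
  queue [39, 24] -> pop 39, enqueue [44], visited so far: [48, 28, 11, 35, 16, 32, 45, 12, 23, 39]
  queue [24, 44] -> pop 24, enqueue [none], visited so far: [48, 28, 11, 35, 16, 32, 45, 12, 23, 39, 24]
  queue [44] -> pop 44, enqueue [none], visited so far: [48, 28, 11, 35, 16, 32, 45, 12, 23, 39, 24, 44]
Result: [48, 28, 11, 35, 16, 32, 45, 12, 23, 39, 24, 44]


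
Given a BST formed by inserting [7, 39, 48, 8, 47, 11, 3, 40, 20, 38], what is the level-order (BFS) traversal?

Tree insertion order: [7, 39, 48, 8, 47, 11, 3, 40, 20, 38]
Tree (level-order array): [7, 3, 39, None, None, 8, 48, None, 11, 47, None, None, 20, 40, None, None, 38]
BFS from the root, enqueuing left then right child of each popped node:
  queue [7] -> pop 7, enqueue [3, 39], visited so far: [7]
  queue [3, 39] -> pop 3, enqueue [none], visited so far: [7, 3]
  queue [39] -> pop 39, enqueue [8, 48], visited so far: [7, 3, 39]
  queue [8, 48] -> pop 8, enqueue [11], visited so far: [7, 3, 39, 8]
  queue [48, 11] -> pop 48, enqueue [47], visited so far: [7, 3, 39, 8, 48]
  queue [11, 47] -> pop 11, enqueue [20], visited so far: [7, 3, 39, 8, 48, 11]
  queue [47, 20] -> pop 47, enqueue [40], visited so far: [7, 3, 39, 8, 48, 11, 47]
  queue [20, 40] -> pop 20, enqueue [38], visited so far: [7, 3, 39, 8, 48, 11, 47, 20]
  queue [40, 38] -> pop 40, enqueue [none], visited so far: [7, 3, 39, 8, 48, 11, 47, 20, 40]
  queue [38] -> pop 38, enqueue [none], visited so far: [7, 3, 39, 8, 48, 11, 47, 20, 40, 38]
Result: [7, 3, 39, 8, 48, 11, 47, 20, 40, 38]


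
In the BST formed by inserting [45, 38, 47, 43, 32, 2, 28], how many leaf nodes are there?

Tree built from: [45, 38, 47, 43, 32, 2, 28]
Tree (level-order array): [45, 38, 47, 32, 43, None, None, 2, None, None, None, None, 28]
Rule: A leaf has 0 children.
Per-node child counts:
  node 45: 2 child(ren)
  node 38: 2 child(ren)
  node 32: 1 child(ren)
  node 2: 1 child(ren)
  node 28: 0 child(ren)
  node 43: 0 child(ren)
  node 47: 0 child(ren)
Matching nodes: [28, 43, 47]
Count of leaf nodes: 3


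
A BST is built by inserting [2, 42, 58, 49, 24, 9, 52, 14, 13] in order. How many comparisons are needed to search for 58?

Search path for 58: 2 -> 42 -> 58
Found: True
Comparisons: 3


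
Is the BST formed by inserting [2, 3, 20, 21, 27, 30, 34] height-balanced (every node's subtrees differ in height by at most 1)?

Tree (level-order array): [2, None, 3, None, 20, None, 21, None, 27, None, 30, None, 34]
Definition: a tree is height-balanced if, at every node, |h(left) - h(right)| <= 1 (empty subtree has height -1).
Bottom-up per-node check:
  node 34: h_left=-1, h_right=-1, diff=0 [OK], height=0
  node 30: h_left=-1, h_right=0, diff=1 [OK], height=1
  node 27: h_left=-1, h_right=1, diff=2 [FAIL (|-1-1|=2 > 1)], height=2
  node 21: h_left=-1, h_right=2, diff=3 [FAIL (|-1-2|=3 > 1)], height=3
  node 20: h_left=-1, h_right=3, diff=4 [FAIL (|-1-3|=4 > 1)], height=4
  node 3: h_left=-1, h_right=4, diff=5 [FAIL (|-1-4|=5 > 1)], height=5
  node 2: h_left=-1, h_right=5, diff=6 [FAIL (|-1-5|=6 > 1)], height=6
Node 27 violates the condition: |-1 - 1| = 2 > 1.
Result: Not balanced


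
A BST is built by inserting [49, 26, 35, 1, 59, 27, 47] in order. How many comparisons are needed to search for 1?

Search path for 1: 49 -> 26 -> 1
Found: True
Comparisons: 3


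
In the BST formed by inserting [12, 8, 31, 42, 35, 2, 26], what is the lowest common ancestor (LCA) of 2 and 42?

Tree insertion order: [12, 8, 31, 42, 35, 2, 26]
Tree (level-order array): [12, 8, 31, 2, None, 26, 42, None, None, None, None, 35]
In a BST, the LCA of p=2, q=42 is the first node v on the
root-to-leaf path with p <= v <= q (go left if both < v, right if both > v).
Walk from root:
  at 12: 2 <= 12 <= 42, this is the LCA
LCA = 12


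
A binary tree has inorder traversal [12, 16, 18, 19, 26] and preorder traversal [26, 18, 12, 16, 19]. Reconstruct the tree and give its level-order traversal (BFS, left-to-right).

Inorder:  [12, 16, 18, 19, 26]
Preorder: [26, 18, 12, 16, 19]
Algorithm: preorder visits root first, so consume preorder in order;
for each root, split the current inorder slice at that value into
left-subtree inorder and right-subtree inorder, then recurse.
Recursive splits:
  root=26; inorder splits into left=[12, 16, 18, 19], right=[]
  root=18; inorder splits into left=[12, 16], right=[19]
  root=12; inorder splits into left=[], right=[16]
  root=16; inorder splits into left=[], right=[]
  root=19; inorder splits into left=[], right=[]
Reconstructed level-order: [26, 18, 12, 19, 16]


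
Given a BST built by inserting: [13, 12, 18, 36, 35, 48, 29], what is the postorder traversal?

Tree insertion order: [13, 12, 18, 36, 35, 48, 29]
Tree (level-order array): [13, 12, 18, None, None, None, 36, 35, 48, 29]
Postorder traversal: [12, 29, 35, 48, 36, 18, 13]


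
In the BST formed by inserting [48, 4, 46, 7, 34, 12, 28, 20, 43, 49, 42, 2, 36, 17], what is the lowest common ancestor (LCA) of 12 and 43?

Tree insertion order: [48, 4, 46, 7, 34, 12, 28, 20, 43, 49, 42, 2, 36, 17]
Tree (level-order array): [48, 4, 49, 2, 46, None, None, None, None, 7, None, None, 34, 12, 43, None, 28, 42, None, 20, None, 36, None, 17]
In a BST, the LCA of p=12, q=43 is the first node v on the
root-to-leaf path with p <= v <= q (go left if both < v, right if both > v).
Walk from root:
  at 48: both 12 and 43 < 48, go left
  at 4: both 12 and 43 > 4, go right
  at 46: both 12 and 43 < 46, go left
  at 7: both 12 and 43 > 7, go right
  at 34: 12 <= 34 <= 43, this is the LCA
LCA = 34


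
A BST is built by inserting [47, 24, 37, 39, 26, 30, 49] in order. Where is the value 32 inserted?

Starting tree (level order): [47, 24, 49, None, 37, None, None, 26, 39, None, 30]
Insertion path: 47 -> 24 -> 37 -> 26 -> 30
Result: insert 32 as right child of 30
Final tree (level order): [47, 24, 49, None, 37, None, None, 26, 39, None, 30, None, None, None, 32]


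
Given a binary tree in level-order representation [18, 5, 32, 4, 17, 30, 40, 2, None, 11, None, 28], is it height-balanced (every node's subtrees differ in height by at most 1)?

Tree (level-order array): [18, 5, 32, 4, 17, 30, 40, 2, None, 11, None, 28]
Definition: a tree is height-balanced if, at every node, |h(left) - h(right)| <= 1 (empty subtree has height -1).
Bottom-up per-node check:
  node 2: h_left=-1, h_right=-1, diff=0 [OK], height=0
  node 4: h_left=0, h_right=-1, diff=1 [OK], height=1
  node 11: h_left=-1, h_right=-1, diff=0 [OK], height=0
  node 17: h_left=0, h_right=-1, diff=1 [OK], height=1
  node 5: h_left=1, h_right=1, diff=0 [OK], height=2
  node 28: h_left=-1, h_right=-1, diff=0 [OK], height=0
  node 30: h_left=0, h_right=-1, diff=1 [OK], height=1
  node 40: h_left=-1, h_right=-1, diff=0 [OK], height=0
  node 32: h_left=1, h_right=0, diff=1 [OK], height=2
  node 18: h_left=2, h_right=2, diff=0 [OK], height=3
All nodes satisfy the balance condition.
Result: Balanced


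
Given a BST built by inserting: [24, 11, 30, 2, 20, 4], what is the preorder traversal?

Tree insertion order: [24, 11, 30, 2, 20, 4]
Tree (level-order array): [24, 11, 30, 2, 20, None, None, None, 4]
Preorder traversal: [24, 11, 2, 4, 20, 30]


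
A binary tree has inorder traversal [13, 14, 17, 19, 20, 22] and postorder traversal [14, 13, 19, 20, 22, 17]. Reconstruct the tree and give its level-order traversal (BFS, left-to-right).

Inorder:   [13, 14, 17, 19, 20, 22]
Postorder: [14, 13, 19, 20, 22, 17]
Algorithm: postorder visits root last, so walk postorder right-to-left;
each value is the root of the current inorder slice — split it at that
value, recurse on the right subtree first, then the left.
Recursive splits:
  root=17; inorder splits into left=[13, 14], right=[19, 20, 22]
  root=22; inorder splits into left=[19, 20], right=[]
  root=20; inorder splits into left=[19], right=[]
  root=19; inorder splits into left=[], right=[]
  root=13; inorder splits into left=[], right=[14]
  root=14; inorder splits into left=[], right=[]
Reconstructed level-order: [17, 13, 22, 14, 20, 19]


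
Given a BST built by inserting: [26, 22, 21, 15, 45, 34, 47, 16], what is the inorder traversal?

Tree insertion order: [26, 22, 21, 15, 45, 34, 47, 16]
Tree (level-order array): [26, 22, 45, 21, None, 34, 47, 15, None, None, None, None, None, None, 16]
Inorder traversal: [15, 16, 21, 22, 26, 34, 45, 47]


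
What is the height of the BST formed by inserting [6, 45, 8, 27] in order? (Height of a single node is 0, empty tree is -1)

Insertion order: [6, 45, 8, 27]
Tree (level-order array): [6, None, 45, 8, None, None, 27]
Compute height bottom-up (empty subtree = -1):
  height(27) = 1 + max(-1, -1) = 0
  height(8) = 1 + max(-1, 0) = 1
  height(45) = 1 + max(1, -1) = 2
  height(6) = 1 + max(-1, 2) = 3
Height = 3


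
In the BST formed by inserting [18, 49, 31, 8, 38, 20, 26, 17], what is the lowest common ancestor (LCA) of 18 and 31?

Tree insertion order: [18, 49, 31, 8, 38, 20, 26, 17]
Tree (level-order array): [18, 8, 49, None, 17, 31, None, None, None, 20, 38, None, 26]
In a BST, the LCA of p=18, q=31 is the first node v on the
root-to-leaf path with p <= v <= q (go left if both < v, right if both > v).
Walk from root:
  at 18: 18 <= 18 <= 31, this is the LCA
LCA = 18


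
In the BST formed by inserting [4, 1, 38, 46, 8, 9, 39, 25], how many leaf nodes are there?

Tree built from: [4, 1, 38, 46, 8, 9, 39, 25]
Tree (level-order array): [4, 1, 38, None, None, 8, 46, None, 9, 39, None, None, 25]
Rule: A leaf has 0 children.
Per-node child counts:
  node 4: 2 child(ren)
  node 1: 0 child(ren)
  node 38: 2 child(ren)
  node 8: 1 child(ren)
  node 9: 1 child(ren)
  node 25: 0 child(ren)
  node 46: 1 child(ren)
  node 39: 0 child(ren)
Matching nodes: [1, 25, 39]
Count of leaf nodes: 3


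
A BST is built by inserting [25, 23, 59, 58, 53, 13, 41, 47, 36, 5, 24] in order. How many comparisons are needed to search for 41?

Search path for 41: 25 -> 59 -> 58 -> 53 -> 41
Found: True
Comparisons: 5


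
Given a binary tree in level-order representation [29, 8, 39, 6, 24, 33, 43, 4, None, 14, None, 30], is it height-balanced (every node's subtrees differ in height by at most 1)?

Tree (level-order array): [29, 8, 39, 6, 24, 33, 43, 4, None, 14, None, 30]
Definition: a tree is height-balanced if, at every node, |h(left) - h(right)| <= 1 (empty subtree has height -1).
Bottom-up per-node check:
  node 4: h_left=-1, h_right=-1, diff=0 [OK], height=0
  node 6: h_left=0, h_right=-1, diff=1 [OK], height=1
  node 14: h_left=-1, h_right=-1, diff=0 [OK], height=0
  node 24: h_left=0, h_right=-1, diff=1 [OK], height=1
  node 8: h_left=1, h_right=1, diff=0 [OK], height=2
  node 30: h_left=-1, h_right=-1, diff=0 [OK], height=0
  node 33: h_left=0, h_right=-1, diff=1 [OK], height=1
  node 43: h_left=-1, h_right=-1, diff=0 [OK], height=0
  node 39: h_left=1, h_right=0, diff=1 [OK], height=2
  node 29: h_left=2, h_right=2, diff=0 [OK], height=3
All nodes satisfy the balance condition.
Result: Balanced


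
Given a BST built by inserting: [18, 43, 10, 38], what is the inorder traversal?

Tree insertion order: [18, 43, 10, 38]
Tree (level-order array): [18, 10, 43, None, None, 38]
Inorder traversal: [10, 18, 38, 43]


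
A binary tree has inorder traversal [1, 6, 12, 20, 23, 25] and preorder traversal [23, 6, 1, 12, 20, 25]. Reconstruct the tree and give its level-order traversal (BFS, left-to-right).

Inorder:  [1, 6, 12, 20, 23, 25]
Preorder: [23, 6, 1, 12, 20, 25]
Algorithm: preorder visits root first, so consume preorder in order;
for each root, split the current inorder slice at that value into
left-subtree inorder and right-subtree inorder, then recurse.
Recursive splits:
  root=23; inorder splits into left=[1, 6, 12, 20], right=[25]
  root=6; inorder splits into left=[1], right=[12, 20]
  root=1; inorder splits into left=[], right=[]
  root=12; inorder splits into left=[], right=[20]
  root=20; inorder splits into left=[], right=[]
  root=25; inorder splits into left=[], right=[]
Reconstructed level-order: [23, 6, 25, 1, 12, 20]


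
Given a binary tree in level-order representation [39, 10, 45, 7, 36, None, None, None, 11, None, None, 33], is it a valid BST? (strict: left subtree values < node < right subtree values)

Level-order array: [39, 10, 45, 7, 36, None, None, None, 11, None, None, 33]
Validate using subtree bounds (lo, hi): at each node, require lo < value < hi,
then recurse left with hi=value and right with lo=value.
Preorder trace (stopping at first violation):
  at node 39 with bounds (-inf, +inf): OK
  at node 10 with bounds (-inf, 39): OK
  at node 7 with bounds (-inf, 10): OK
  at node 11 with bounds (7, 10): VIOLATION
Node 11 violates its bound: not (7 < 11 < 10).
Result: Not a valid BST


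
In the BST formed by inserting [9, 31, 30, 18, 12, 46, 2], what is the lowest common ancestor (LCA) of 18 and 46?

Tree insertion order: [9, 31, 30, 18, 12, 46, 2]
Tree (level-order array): [9, 2, 31, None, None, 30, 46, 18, None, None, None, 12]
In a BST, the LCA of p=18, q=46 is the first node v on the
root-to-leaf path with p <= v <= q (go left if both < v, right if both > v).
Walk from root:
  at 9: both 18 and 46 > 9, go right
  at 31: 18 <= 31 <= 46, this is the LCA
LCA = 31


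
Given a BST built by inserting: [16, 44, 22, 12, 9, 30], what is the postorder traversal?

Tree insertion order: [16, 44, 22, 12, 9, 30]
Tree (level-order array): [16, 12, 44, 9, None, 22, None, None, None, None, 30]
Postorder traversal: [9, 12, 30, 22, 44, 16]


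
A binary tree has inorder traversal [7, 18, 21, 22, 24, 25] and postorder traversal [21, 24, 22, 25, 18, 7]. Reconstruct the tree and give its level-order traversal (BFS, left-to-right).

Inorder:   [7, 18, 21, 22, 24, 25]
Postorder: [21, 24, 22, 25, 18, 7]
Algorithm: postorder visits root last, so walk postorder right-to-left;
each value is the root of the current inorder slice — split it at that
value, recurse on the right subtree first, then the left.
Recursive splits:
  root=7; inorder splits into left=[], right=[18, 21, 22, 24, 25]
  root=18; inorder splits into left=[], right=[21, 22, 24, 25]
  root=25; inorder splits into left=[21, 22, 24], right=[]
  root=22; inorder splits into left=[21], right=[24]
  root=24; inorder splits into left=[], right=[]
  root=21; inorder splits into left=[], right=[]
Reconstructed level-order: [7, 18, 25, 22, 21, 24]


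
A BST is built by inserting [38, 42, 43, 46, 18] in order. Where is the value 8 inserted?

Starting tree (level order): [38, 18, 42, None, None, None, 43, None, 46]
Insertion path: 38 -> 18
Result: insert 8 as left child of 18
Final tree (level order): [38, 18, 42, 8, None, None, 43, None, None, None, 46]


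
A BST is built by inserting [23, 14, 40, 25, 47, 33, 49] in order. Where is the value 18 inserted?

Starting tree (level order): [23, 14, 40, None, None, 25, 47, None, 33, None, 49]
Insertion path: 23 -> 14
Result: insert 18 as right child of 14
Final tree (level order): [23, 14, 40, None, 18, 25, 47, None, None, None, 33, None, 49]


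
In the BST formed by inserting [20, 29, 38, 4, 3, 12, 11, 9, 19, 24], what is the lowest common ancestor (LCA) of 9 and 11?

Tree insertion order: [20, 29, 38, 4, 3, 12, 11, 9, 19, 24]
Tree (level-order array): [20, 4, 29, 3, 12, 24, 38, None, None, 11, 19, None, None, None, None, 9]
In a BST, the LCA of p=9, q=11 is the first node v on the
root-to-leaf path with p <= v <= q (go left if both < v, right if both > v).
Walk from root:
  at 20: both 9 and 11 < 20, go left
  at 4: both 9 and 11 > 4, go right
  at 12: both 9 and 11 < 12, go left
  at 11: 9 <= 11 <= 11, this is the LCA
LCA = 11


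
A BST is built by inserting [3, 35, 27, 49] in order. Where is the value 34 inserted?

Starting tree (level order): [3, None, 35, 27, 49]
Insertion path: 3 -> 35 -> 27
Result: insert 34 as right child of 27
Final tree (level order): [3, None, 35, 27, 49, None, 34]


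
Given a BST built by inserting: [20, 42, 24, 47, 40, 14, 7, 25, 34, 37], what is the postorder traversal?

Tree insertion order: [20, 42, 24, 47, 40, 14, 7, 25, 34, 37]
Tree (level-order array): [20, 14, 42, 7, None, 24, 47, None, None, None, 40, None, None, 25, None, None, 34, None, 37]
Postorder traversal: [7, 14, 37, 34, 25, 40, 24, 47, 42, 20]


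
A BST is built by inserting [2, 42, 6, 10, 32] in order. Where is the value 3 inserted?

Starting tree (level order): [2, None, 42, 6, None, None, 10, None, 32]
Insertion path: 2 -> 42 -> 6
Result: insert 3 as left child of 6
Final tree (level order): [2, None, 42, 6, None, 3, 10, None, None, None, 32]


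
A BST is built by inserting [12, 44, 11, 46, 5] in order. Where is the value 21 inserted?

Starting tree (level order): [12, 11, 44, 5, None, None, 46]
Insertion path: 12 -> 44
Result: insert 21 as left child of 44
Final tree (level order): [12, 11, 44, 5, None, 21, 46]


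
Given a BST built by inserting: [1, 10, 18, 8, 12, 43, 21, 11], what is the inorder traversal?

Tree insertion order: [1, 10, 18, 8, 12, 43, 21, 11]
Tree (level-order array): [1, None, 10, 8, 18, None, None, 12, 43, 11, None, 21]
Inorder traversal: [1, 8, 10, 11, 12, 18, 21, 43]


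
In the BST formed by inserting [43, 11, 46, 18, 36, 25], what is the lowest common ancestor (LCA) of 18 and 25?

Tree insertion order: [43, 11, 46, 18, 36, 25]
Tree (level-order array): [43, 11, 46, None, 18, None, None, None, 36, 25]
In a BST, the LCA of p=18, q=25 is the first node v on the
root-to-leaf path with p <= v <= q (go left if both < v, right if both > v).
Walk from root:
  at 43: both 18 and 25 < 43, go left
  at 11: both 18 and 25 > 11, go right
  at 18: 18 <= 18 <= 25, this is the LCA
LCA = 18


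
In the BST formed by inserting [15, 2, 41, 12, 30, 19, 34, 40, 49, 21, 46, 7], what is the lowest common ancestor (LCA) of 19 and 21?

Tree insertion order: [15, 2, 41, 12, 30, 19, 34, 40, 49, 21, 46, 7]
Tree (level-order array): [15, 2, 41, None, 12, 30, 49, 7, None, 19, 34, 46, None, None, None, None, 21, None, 40]
In a BST, the LCA of p=19, q=21 is the first node v on the
root-to-leaf path with p <= v <= q (go left if both < v, right if both > v).
Walk from root:
  at 15: both 19 and 21 > 15, go right
  at 41: both 19 and 21 < 41, go left
  at 30: both 19 and 21 < 30, go left
  at 19: 19 <= 19 <= 21, this is the LCA
LCA = 19


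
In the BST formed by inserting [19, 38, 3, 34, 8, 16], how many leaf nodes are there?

Tree built from: [19, 38, 3, 34, 8, 16]
Tree (level-order array): [19, 3, 38, None, 8, 34, None, None, 16]
Rule: A leaf has 0 children.
Per-node child counts:
  node 19: 2 child(ren)
  node 3: 1 child(ren)
  node 8: 1 child(ren)
  node 16: 0 child(ren)
  node 38: 1 child(ren)
  node 34: 0 child(ren)
Matching nodes: [16, 34]
Count of leaf nodes: 2


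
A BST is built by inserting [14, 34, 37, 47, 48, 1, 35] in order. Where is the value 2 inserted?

Starting tree (level order): [14, 1, 34, None, None, None, 37, 35, 47, None, None, None, 48]
Insertion path: 14 -> 1
Result: insert 2 as right child of 1
Final tree (level order): [14, 1, 34, None, 2, None, 37, None, None, 35, 47, None, None, None, 48]


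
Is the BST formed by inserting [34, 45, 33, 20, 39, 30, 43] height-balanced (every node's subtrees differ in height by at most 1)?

Tree (level-order array): [34, 33, 45, 20, None, 39, None, None, 30, None, 43]
Definition: a tree is height-balanced if, at every node, |h(left) - h(right)| <= 1 (empty subtree has height -1).
Bottom-up per-node check:
  node 30: h_left=-1, h_right=-1, diff=0 [OK], height=0
  node 20: h_left=-1, h_right=0, diff=1 [OK], height=1
  node 33: h_left=1, h_right=-1, diff=2 [FAIL (|1--1|=2 > 1)], height=2
  node 43: h_left=-1, h_right=-1, diff=0 [OK], height=0
  node 39: h_left=-1, h_right=0, diff=1 [OK], height=1
  node 45: h_left=1, h_right=-1, diff=2 [FAIL (|1--1|=2 > 1)], height=2
  node 34: h_left=2, h_right=2, diff=0 [OK], height=3
Node 33 violates the condition: |1 - -1| = 2 > 1.
Result: Not balanced


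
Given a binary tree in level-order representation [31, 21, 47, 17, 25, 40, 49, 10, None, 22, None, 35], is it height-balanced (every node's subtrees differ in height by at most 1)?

Tree (level-order array): [31, 21, 47, 17, 25, 40, 49, 10, None, 22, None, 35]
Definition: a tree is height-balanced if, at every node, |h(left) - h(right)| <= 1 (empty subtree has height -1).
Bottom-up per-node check:
  node 10: h_left=-1, h_right=-1, diff=0 [OK], height=0
  node 17: h_left=0, h_right=-1, diff=1 [OK], height=1
  node 22: h_left=-1, h_right=-1, diff=0 [OK], height=0
  node 25: h_left=0, h_right=-1, diff=1 [OK], height=1
  node 21: h_left=1, h_right=1, diff=0 [OK], height=2
  node 35: h_left=-1, h_right=-1, diff=0 [OK], height=0
  node 40: h_left=0, h_right=-1, diff=1 [OK], height=1
  node 49: h_left=-1, h_right=-1, diff=0 [OK], height=0
  node 47: h_left=1, h_right=0, diff=1 [OK], height=2
  node 31: h_left=2, h_right=2, diff=0 [OK], height=3
All nodes satisfy the balance condition.
Result: Balanced


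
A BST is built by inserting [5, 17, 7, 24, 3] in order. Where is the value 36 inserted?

Starting tree (level order): [5, 3, 17, None, None, 7, 24]
Insertion path: 5 -> 17 -> 24
Result: insert 36 as right child of 24
Final tree (level order): [5, 3, 17, None, None, 7, 24, None, None, None, 36]


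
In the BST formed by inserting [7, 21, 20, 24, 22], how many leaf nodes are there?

Tree built from: [7, 21, 20, 24, 22]
Tree (level-order array): [7, None, 21, 20, 24, None, None, 22]
Rule: A leaf has 0 children.
Per-node child counts:
  node 7: 1 child(ren)
  node 21: 2 child(ren)
  node 20: 0 child(ren)
  node 24: 1 child(ren)
  node 22: 0 child(ren)
Matching nodes: [20, 22]
Count of leaf nodes: 2


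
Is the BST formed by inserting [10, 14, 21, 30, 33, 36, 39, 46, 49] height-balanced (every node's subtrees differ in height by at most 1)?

Tree (level-order array): [10, None, 14, None, 21, None, 30, None, 33, None, 36, None, 39, None, 46, None, 49]
Definition: a tree is height-balanced if, at every node, |h(left) - h(right)| <= 1 (empty subtree has height -1).
Bottom-up per-node check:
  node 49: h_left=-1, h_right=-1, diff=0 [OK], height=0
  node 46: h_left=-1, h_right=0, diff=1 [OK], height=1
  node 39: h_left=-1, h_right=1, diff=2 [FAIL (|-1-1|=2 > 1)], height=2
  node 36: h_left=-1, h_right=2, diff=3 [FAIL (|-1-2|=3 > 1)], height=3
  node 33: h_left=-1, h_right=3, diff=4 [FAIL (|-1-3|=4 > 1)], height=4
  node 30: h_left=-1, h_right=4, diff=5 [FAIL (|-1-4|=5 > 1)], height=5
  node 21: h_left=-1, h_right=5, diff=6 [FAIL (|-1-5|=6 > 1)], height=6
  node 14: h_left=-1, h_right=6, diff=7 [FAIL (|-1-6|=7 > 1)], height=7
  node 10: h_left=-1, h_right=7, diff=8 [FAIL (|-1-7|=8 > 1)], height=8
Node 39 violates the condition: |-1 - 1| = 2 > 1.
Result: Not balanced


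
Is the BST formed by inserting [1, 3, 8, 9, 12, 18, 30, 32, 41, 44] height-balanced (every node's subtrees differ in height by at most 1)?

Tree (level-order array): [1, None, 3, None, 8, None, 9, None, 12, None, 18, None, 30, None, 32, None, 41, None, 44]
Definition: a tree is height-balanced if, at every node, |h(left) - h(right)| <= 1 (empty subtree has height -1).
Bottom-up per-node check:
  node 44: h_left=-1, h_right=-1, diff=0 [OK], height=0
  node 41: h_left=-1, h_right=0, diff=1 [OK], height=1
  node 32: h_left=-1, h_right=1, diff=2 [FAIL (|-1-1|=2 > 1)], height=2
  node 30: h_left=-1, h_right=2, diff=3 [FAIL (|-1-2|=3 > 1)], height=3
  node 18: h_left=-1, h_right=3, diff=4 [FAIL (|-1-3|=4 > 1)], height=4
  node 12: h_left=-1, h_right=4, diff=5 [FAIL (|-1-4|=5 > 1)], height=5
  node 9: h_left=-1, h_right=5, diff=6 [FAIL (|-1-5|=6 > 1)], height=6
  node 8: h_left=-1, h_right=6, diff=7 [FAIL (|-1-6|=7 > 1)], height=7
  node 3: h_left=-1, h_right=7, diff=8 [FAIL (|-1-7|=8 > 1)], height=8
  node 1: h_left=-1, h_right=8, diff=9 [FAIL (|-1-8|=9 > 1)], height=9
Node 32 violates the condition: |-1 - 1| = 2 > 1.
Result: Not balanced


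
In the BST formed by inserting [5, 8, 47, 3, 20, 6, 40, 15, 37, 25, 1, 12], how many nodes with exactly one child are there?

Tree built from: [5, 8, 47, 3, 20, 6, 40, 15, 37, 25, 1, 12]
Tree (level-order array): [5, 3, 8, 1, None, 6, 47, None, None, None, None, 20, None, 15, 40, 12, None, 37, None, None, None, 25]
Rule: These are nodes with exactly 1 non-null child.
Per-node child counts:
  node 5: 2 child(ren)
  node 3: 1 child(ren)
  node 1: 0 child(ren)
  node 8: 2 child(ren)
  node 6: 0 child(ren)
  node 47: 1 child(ren)
  node 20: 2 child(ren)
  node 15: 1 child(ren)
  node 12: 0 child(ren)
  node 40: 1 child(ren)
  node 37: 1 child(ren)
  node 25: 0 child(ren)
Matching nodes: [3, 47, 15, 40, 37]
Count of nodes with exactly one child: 5


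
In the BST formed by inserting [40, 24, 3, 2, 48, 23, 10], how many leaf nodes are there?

Tree built from: [40, 24, 3, 2, 48, 23, 10]
Tree (level-order array): [40, 24, 48, 3, None, None, None, 2, 23, None, None, 10]
Rule: A leaf has 0 children.
Per-node child counts:
  node 40: 2 child(ren)
  node 24: 1 child(ren)
  node 3: 2 child(ren)
  node 2: 0 child(ren)
  node 23: 1 child(ren)
  node 10: 0 child(ren)
  node 48: 0 child(ren)
Matching nodes: [2, 10, 48]
Count of leaf nodes: 3


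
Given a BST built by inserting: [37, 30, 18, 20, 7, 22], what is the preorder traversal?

Tree insertion order: [37, 30, 18, 20, 7, 22]
Tree (level-order array): [37, 30, None, 18, None, 7, 20, None, None, None, 22]
Preorder traversal: [37, 30, 18, 7, 20, 22]


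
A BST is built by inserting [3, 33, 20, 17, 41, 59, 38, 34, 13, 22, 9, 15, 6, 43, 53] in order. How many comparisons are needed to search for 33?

Search path for 33: 3 -> 33
Found: True
Comparisons: 2


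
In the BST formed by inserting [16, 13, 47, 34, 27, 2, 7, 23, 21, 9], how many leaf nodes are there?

Tree built from: [16, 13, 47, 34, 27, 2, 7, 23, 21, 9]
Tree (level-order array): [16, 13, 47, 2, None, 34, None, None, 7, 27, None, None, 9, 23, None, None, None, 21]
Rule: A leaf has 0 children.
Per-node child counts:
  node 16: 2 child(ren)
  node 13: 1 child(ren)
  node 2: 1 child(ren)
  node 7: 1 child(ren)
  node 9: 0 child(ren)
  node 47: 1 child(ren)
  node 34: 1 child(ren)
  node 27: 1 child(ren)
  node 23: 1 child(ren)
  node 21: 0 child(ren)
Matching nodes: [9, 21]
Count of leaf nodes: 2


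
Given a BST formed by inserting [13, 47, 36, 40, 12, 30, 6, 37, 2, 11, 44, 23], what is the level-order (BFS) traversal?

Tree insertion order: [13, 47, 36, 40, 12, 30, 6, 37, 2, 11, 44, 23]
Tree (level-order array): [13, 12, 47, 6, None, 36, None, 2, 11, 30, 40, None, None, None, None, 23, None, 37, 44]
BFS from the root, enqueuing left then right child of each popped node:
  queue [13] -> pop 13, enqueue [12, 47], visited so far: [13]
  queue [12, 47] -> pop 12, enqueue [6], visited so far: [13, 12]
  queue [47, 6] -> pop 47, enqueue [36], visited so far: [13, 12, 47]
  queue [6, 36] -> pop 6, enqueue [2, 11], visited so far: [13, 12, 47, 6]
  queue [36, 2, 11] -> pop 36, enqueue [30, 40], visited so far: [13, 12, 47, 6, 36]
  queue [2, 11, 30, 40] -> pop 2, enqueue [none], visited so far: [13, 12, 47, 6, 36, 2]
  queue [11, 30, 40] -> pop 11, enqueue [none], visited so far: [13, 12, 47, 6, 36, 2, 11]
  queue [30, 40] -> pop 30, enqueue [23], visited so far: [13, 12, 47, 6, 36, 2, 11, 30]
  queue [40, 23] -> pop 40, enqueue [37, 44], visited so far: [13, 12, 47, 6, 36, 2, 11, 30, 40]
  queue [23, 37, 44] -> pop 23, enqueue [none], visited so far: [13, 12, 47, 6, 36, 2, 11, 30, 40, 23]
  queue [37, 44] -> pop 37, enqueue [none], visited so far: [13, 12, 47, 6, 36, 2, 11, 30, 40, 23, 37]
  queue [44] -> pop 44, enqueue [none], visited so far: [13, 12, 47, 6, 36, 2, 11, 30, 40, 23, 37, 44]
Result: [13, 12, 47, 6, 36, 2, 11, 30, 40, 23, 37, 44]


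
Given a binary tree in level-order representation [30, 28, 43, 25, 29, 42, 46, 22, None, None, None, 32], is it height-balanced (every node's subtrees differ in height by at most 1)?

Tree (level-order array): [30, 28, 43, 25, 29, 42, 46, 22, None, None, None, 32]
Definition: a tree is height-balanced if, at every node, |h(left) - h(right)| <= 1 (empty subtree has height -1).
Bottom-up per-node check:
  node 22: h_left=-1, h_right=-1, diff=0 [OK], height=0
  node 25: h_left=0, h_right=-1, diff=1 [OK], height=1
  node 29: h_left=-1, h_right=-1, diff=0 [OK], height=0
  node 28: h_left=1, h_right=0, diff=1 [OK], height=2
  node 32: h_left=-1, h_right=-1, diff=0 [OK], height=0
  node 42: h_left=0, h_right=-1, diff=1 [OK], height=1
  node 46: h_left=-1, h_right=-1, diff=0 [OK], height=0
  node 43: h_left=1, h_right=0, diff=1 [OK], height=2
  node 30: h_left=2, h_right=2, diff=0 [OK], height=3
All nodes satisfy the balance condition.
Result: Balanced


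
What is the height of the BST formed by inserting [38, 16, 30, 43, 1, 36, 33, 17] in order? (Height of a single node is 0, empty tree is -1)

Insertion order: [38, 16, 30, 43, 1, 36, 33, 17]
Tree (level-order array): [38, 16, 43, 1, 30, None, None, None, None, 17, 36, None, None, 33]
Compute height bottom-up (empty subtree = -1):
  height(1) = 1 + max(-1, -1) = 0
  height(17) = 1 + max(-1, -1) = 0
  height(33) = 1 + max(-1, -1) = 0
  height(36) = 1 + max(0, -1) = 1
  height(30) = 1 + max(0, 1) = 2
  height(16) = 1 + max(0, 2) = 3
  height(43) = 1 + max(-1, -1) = 0
  height(38) = 1 + max(3, 0) = 4
Height = 4


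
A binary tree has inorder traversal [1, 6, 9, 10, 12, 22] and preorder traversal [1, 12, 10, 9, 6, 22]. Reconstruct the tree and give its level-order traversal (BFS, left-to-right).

Inorder:  [1, 6, 9, 10, 12, 22]
Preorder: [1, 12, 10, 9, 6, 22]
Algorithm: preorder visits root first, so consume preorder in order;
for each root, split the current inorder slice at that value into
left-subtree inorder and right-subtree inorder, then recurse.
Recursive splits:
  root=1; inorder splits into left=[], right=[6, 9, 10, 12, 22]
  root=12; inorder splits into left=[6, 9, 10], right=[22]
  root=10; inorder splits into left=[6, 9], right=[]
  root=9; inorder splits into left=[6], right=[]
  root=6; inorder splits into left=[], right=[]
  root=22; inorder splits into left=[], right=[]
Reconstructed level-order: [1, 12, 10, 22, 9, 6]
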